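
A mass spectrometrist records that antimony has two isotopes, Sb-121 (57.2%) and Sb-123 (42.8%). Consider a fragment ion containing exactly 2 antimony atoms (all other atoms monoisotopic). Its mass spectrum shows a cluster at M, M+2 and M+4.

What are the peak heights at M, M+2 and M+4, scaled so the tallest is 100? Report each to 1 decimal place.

The 2 Sb atoms are independent, so intensities follow the terms of (0.572 + 0.428)^2.
P(M) = 0.572^2 = 0.327184
P(M+2) = 2 × 0.572^1 × 0.428^1 = 0.489632
P(M+4) = 0.428^2 = 0.183184
The M+2 peak is largest (0.489632); scaling to 100 gives 66.8 : 100.0 : 37.4.

66.8 : 100.0 : 37.4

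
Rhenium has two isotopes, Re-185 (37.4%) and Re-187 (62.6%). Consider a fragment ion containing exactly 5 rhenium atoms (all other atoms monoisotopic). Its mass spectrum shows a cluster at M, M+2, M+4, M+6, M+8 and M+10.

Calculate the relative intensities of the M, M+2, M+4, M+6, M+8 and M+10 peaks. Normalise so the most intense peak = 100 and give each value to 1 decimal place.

2.1 : 17.8 : 59.7 : 100.0 : 83.7 : 28.0

The 5 Re atoms are independent, so intensities follow the terms of (0.374 + 0.626)^5.
P(M) = 0.374^5 = 0.007317
P(M+2) = 5 × 0.374^4 × 0.626^1 = 0.061239
P(M+4) = 10 × 0.374^3 × 0.626^2 = 0.205005
P(M+6) = 10 × 0.374^2 × 0.626^3 = 0.343136
P(M+8) = 5 × 0.374^1 × 0.626^4 = 0.287170
P(M+10) = 0.626^5 = 0.096133
The M+6 peak is largest (0.343136); scaling to 100 gives 2.1 : 17.8 : 59.7 : 100.0 : 83.7 : 28.0.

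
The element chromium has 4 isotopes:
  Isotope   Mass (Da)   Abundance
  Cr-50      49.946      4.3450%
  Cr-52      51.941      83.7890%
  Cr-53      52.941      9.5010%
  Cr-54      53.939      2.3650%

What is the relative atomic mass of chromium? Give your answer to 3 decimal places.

The abundance-weighted mean is 0.043450 × 49.946 + 0.837890 × 51.941 + 0.095010 × 52.941 + 0.023650 × 53.939
= 2.1702 + 43.5208 + 5.0299 + 1.2757 = 51.9966 Da

51.997 Da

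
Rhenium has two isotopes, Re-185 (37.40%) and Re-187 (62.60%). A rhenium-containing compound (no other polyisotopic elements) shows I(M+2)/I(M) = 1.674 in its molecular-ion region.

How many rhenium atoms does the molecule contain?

For n independent Re atoms, I(M+2)/I(M) = n · (abundance Re-187) / (abundance Re-185) = n · 0.6260/0.3740.
n = 1.674 × 0.3740/0.6260 = 1.00 ≈ 1

1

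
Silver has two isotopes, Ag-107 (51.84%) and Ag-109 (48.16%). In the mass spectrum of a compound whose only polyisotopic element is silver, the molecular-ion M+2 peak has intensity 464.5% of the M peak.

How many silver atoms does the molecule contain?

With n Ag atoms, P(M+2)/P(M) = C(n,1)·p^(n−1)q / p^n = n·q/p = n · 0.4816/0.5184.
n = 4.645 × 0.5184/0.4816 = 5.00 ≈ 5

5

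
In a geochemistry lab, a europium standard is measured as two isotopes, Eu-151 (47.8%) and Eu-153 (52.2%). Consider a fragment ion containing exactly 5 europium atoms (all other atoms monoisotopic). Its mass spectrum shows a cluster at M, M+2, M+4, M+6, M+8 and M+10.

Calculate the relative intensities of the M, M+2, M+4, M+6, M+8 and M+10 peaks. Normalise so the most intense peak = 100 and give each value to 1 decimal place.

7.7 : 41.9 : 91.6 : 100.0 : 54.6 : 11.9

Expanding (0.478 + 0.522)^5:
P(M) = 0.478^5 = 0.024954
P(M+2) = 5 × 0.478^4 × 0.522^1 = 0.136255
P(M+4) = 10 × 0.478^3 × 0.522^2 = 0.297594
P(M+6) = 10 × 0.478^2 × 0.522^3 = 0.324988
P(M+8) = 5 × 0.478^1 × 0.522^4 = 0.177452
P(M+10) = 0.522^5 = 0.038757
The M+6 peak is largest (0.324988); scaling to 100 gives 7.7 : 41.9 : 91.6 : 100.0 : 54.6 : 11.9.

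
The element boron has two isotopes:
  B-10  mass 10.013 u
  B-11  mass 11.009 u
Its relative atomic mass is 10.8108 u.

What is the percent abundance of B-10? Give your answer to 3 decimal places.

Let x be the fractional abundance of B-10; then B-11 has abundance 1 − x.
10.013·x + 11.009·(1 − x) = 10.8108
(10.013 − 11.009)·x = 10.8108 − 11.009
x = -0.1982 / -0.996 = 0.19900 → 19.900% B-10, 80.100% B-11.

19.900%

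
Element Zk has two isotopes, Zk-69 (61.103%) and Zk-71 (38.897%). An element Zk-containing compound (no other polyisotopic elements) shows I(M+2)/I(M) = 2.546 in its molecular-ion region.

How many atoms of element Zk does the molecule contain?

4

For n independent Zk atoms, I(M+2)/I(M) = n · (abundance Zk-71) / (abundance Zk-69) = n · 0.38897/0.61103.
n = 2.546 × 0.61103/0.38897 = 4.00 ≈ 4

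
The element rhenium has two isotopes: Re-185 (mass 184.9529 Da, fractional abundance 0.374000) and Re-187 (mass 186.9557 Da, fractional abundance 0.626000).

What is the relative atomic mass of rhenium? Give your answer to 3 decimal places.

186.207 Da

Ar = Σ fᵢ·mᵢ = 0.374000 × 184.9529 + 0.626000 × 186.9557
= 69.17238 + 117.03427 = 186.20665 Da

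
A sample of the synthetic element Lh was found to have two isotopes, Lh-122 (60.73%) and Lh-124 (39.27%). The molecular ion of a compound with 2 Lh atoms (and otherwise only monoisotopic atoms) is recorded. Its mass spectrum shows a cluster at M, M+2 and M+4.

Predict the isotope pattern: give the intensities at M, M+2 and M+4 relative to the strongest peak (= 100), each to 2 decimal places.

77.32 : 100.00 : 32.33

The 2 Lh atoms are independent, so intensities follow the terms of (0.6073 + 0.3927)^2.
P(M) = 0.6073^2 = 0.368813
P(M+2) = 2 × 0.6073^1 × 0.3927^1 = 0.476973
P(M+4) = 0.3927^2 = 0.154213
The M+2 peak is largest (0.476973); scaling to 100 gives 77.32 : 100.00 : 32.33.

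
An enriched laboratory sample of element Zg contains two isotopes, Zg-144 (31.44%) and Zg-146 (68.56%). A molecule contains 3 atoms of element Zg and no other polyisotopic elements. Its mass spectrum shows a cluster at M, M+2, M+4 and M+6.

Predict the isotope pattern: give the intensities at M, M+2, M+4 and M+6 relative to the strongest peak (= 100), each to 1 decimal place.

7.0 : 45.9 : 100.0 : 72.7

Each Zg atom is independently Zg-144 (p = 0.3144) or Zg-146 (q = 0.6856); the cluster is the binomial expansion (p + q)^3.
P(M) = 0.3144^3 = 0.031078
P(M+2) = 3 × 0.3144^2 × 0.6856^1 = 0.203309
P(M+4) = 3 × 0.3144^1 × 0.6856^2 = 0.443349
P(M+6) = 0.6856^3 = 0.322264
The M+4 peak is largest (0.443349); scaling to 100 gives 7.0 : 45.9 : 100.0 : 72.7.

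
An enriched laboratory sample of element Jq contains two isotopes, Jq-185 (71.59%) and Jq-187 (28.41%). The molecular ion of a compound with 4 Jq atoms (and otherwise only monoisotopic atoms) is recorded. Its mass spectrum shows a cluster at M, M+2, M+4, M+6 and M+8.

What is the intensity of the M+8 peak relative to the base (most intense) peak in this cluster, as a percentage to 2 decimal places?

1.56%

Term probabilities: M 0.2627, M+2 0.4170, M+4 0.2482, M+6 0.0657, M+8 0.0065. Base peak = M+2.
P(M+2) = C(4,1) × 0.7159^3 × 0.2841^1 = 4 × 0.36690792 × 0.2841 = 0.416954 (base)
P(M+8) = C(4,4) × 0.7159^0 × 0.2841^4 = 1 × 1.0000 × 0.00651456 = 0.006515
Relative intensity = 0.006515 / 0.416954 × 100 = 1.56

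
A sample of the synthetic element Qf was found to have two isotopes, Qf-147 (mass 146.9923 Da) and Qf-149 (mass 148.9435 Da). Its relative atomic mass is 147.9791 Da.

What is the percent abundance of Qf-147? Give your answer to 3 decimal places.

Let x be the fractional abundance of Qf-147; then Qf-149 has abundance 1 − x.
146.9923·x + 148.9435·(1 − x) = 147.9791
(146.9923 − 148.9435)·x = 147.9791 − 148.9435
x = -0.9644 / -1.9512 = 0.49426 → 49.426% Qf-147, 50.574% Qf-149.

49.426%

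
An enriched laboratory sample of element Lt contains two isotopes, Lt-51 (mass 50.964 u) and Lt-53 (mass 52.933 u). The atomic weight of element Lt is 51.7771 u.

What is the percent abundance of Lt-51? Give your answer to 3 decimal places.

58.705%

With x = fraction of Lt-51 (so Lt-53 is 1 − x):
50.964·x + 52.933·(1 − x) = 51.7771
(50.964 − 52.933)·x = 51.7771 − 52.933
x = -1.1559 / -1.969 = 0.58705 → 58.705% Lt-51, 41.295% Lt-53.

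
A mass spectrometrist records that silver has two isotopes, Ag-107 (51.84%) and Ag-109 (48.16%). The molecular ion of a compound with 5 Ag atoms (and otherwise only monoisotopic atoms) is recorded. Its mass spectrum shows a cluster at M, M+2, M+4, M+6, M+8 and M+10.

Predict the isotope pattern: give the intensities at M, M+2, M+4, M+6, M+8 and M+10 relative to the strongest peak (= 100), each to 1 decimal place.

Each Ag atom is independently Ag-107 (p = 0.5184) or Ag-109 (q = 0.4816); the cluster is the binomial expansion (p + q)^5.
P(M) = 0.5184^5 = 0.037439
P(M+2) = 5 × 0.5184^4 × 0.4816^1 = 0.173907
P(M+4) = 10 × 0.5184^3 × 0.4816^2 = 0.323123
P(M+6) = 10 × 0.5184^2 × 0.4816^3 = 0.300185
P(M+8) = 5 × 0.5184^1 × 0.4816^4 = 0.139438
P(M+10) = 0.4816^5 = 0.025908
The M+4 peak is largest (0.323123); scaling to 100 gives 11.6 : 53.8 : 100.0 : 92.9 : 43.2 : 8.0.

11.6 : 53.8 : 100.0 : 92.9 : 43.2 : 8.0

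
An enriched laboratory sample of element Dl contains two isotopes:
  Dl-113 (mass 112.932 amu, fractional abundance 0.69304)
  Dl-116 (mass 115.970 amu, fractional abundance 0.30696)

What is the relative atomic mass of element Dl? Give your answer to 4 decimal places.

The abundance-weighted mean is 0.69304 × 112.932 + 0.30696 × 115.970
= 78.26639 + 35.59815 = 113.86454 amu

113.8645 amu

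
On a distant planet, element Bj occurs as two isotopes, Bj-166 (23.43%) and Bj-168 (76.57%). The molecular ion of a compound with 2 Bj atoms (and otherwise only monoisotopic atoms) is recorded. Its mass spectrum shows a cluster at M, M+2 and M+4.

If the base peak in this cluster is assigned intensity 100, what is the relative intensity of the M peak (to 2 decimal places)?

Binomial terms of (0.2343 + 0.7657)^2: M 0.0549, M+2 0.3588, M+4 0.5863 → M+4 is the base peak.
P(M+4) = C(2,2) × 0.2343^0 × 0.7657^2 = 1 × 1.0000 × 0.58629649 = 0.586296 (base)
P(M) = C(2,0) × 0.2343^2 × 0.7657^0 = 1 × 0.05489649 × 1.0000 = 0.054896
Relative intensity = 0.054896 / 0.586296 × 100 = 9.36

9.36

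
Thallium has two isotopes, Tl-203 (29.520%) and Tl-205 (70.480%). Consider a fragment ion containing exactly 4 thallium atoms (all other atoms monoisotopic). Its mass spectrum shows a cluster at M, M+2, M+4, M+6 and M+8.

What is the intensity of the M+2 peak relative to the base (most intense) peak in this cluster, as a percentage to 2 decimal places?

Binomial terms of (0.29520 + 0.70480)^4: M 0.0076, M+2 0.0725, M+4 0.2597, M+6 0.4134, M+8 0.2468 → M+6 is the base peak.
P(M+6) = C(4,3) × 0.29520^1 × 0.70480^3 = 4 × 0.2952 × 0.35010449 = 0.413403 (base)
P(M+2) = C(4,1) × 0.29520^3 × 0.70480^1 = 4 × 0.02572463 × 0.7048 = 0.072523
Relative intensity = 0.072523 / 0.413403 × 100 = 17.54

17.54%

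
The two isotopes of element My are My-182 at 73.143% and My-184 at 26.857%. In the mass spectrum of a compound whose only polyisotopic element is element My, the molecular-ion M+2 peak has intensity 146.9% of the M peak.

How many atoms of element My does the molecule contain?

4

The M+2/M ratio from n My atoms is n · q/p = n · 0.26857/0.73143.
n = 1.469 × 0.73143/0.26857 = 4.00 ≈ 4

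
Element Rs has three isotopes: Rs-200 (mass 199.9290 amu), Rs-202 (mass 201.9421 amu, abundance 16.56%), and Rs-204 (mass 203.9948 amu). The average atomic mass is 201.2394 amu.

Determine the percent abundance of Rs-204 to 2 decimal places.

24.03%

Let x and y be the fractions of Rs-200 and Rs-204. Then x + y = 1 − 0.1656 = 0.8344 and 199.9290x + 203.9948y = 201.2394 − 0.1656×201.9421 = 167.79778824.
Substituting: 199.9290x + 203.9948(0.8344 − x) = 167.79778824
(199.9290 − 203.9948)x = -2.41547288  ⇒  x = 0.59410, y = 0.24030
Rs-200: 59.41%, Rs-204: 24.03%.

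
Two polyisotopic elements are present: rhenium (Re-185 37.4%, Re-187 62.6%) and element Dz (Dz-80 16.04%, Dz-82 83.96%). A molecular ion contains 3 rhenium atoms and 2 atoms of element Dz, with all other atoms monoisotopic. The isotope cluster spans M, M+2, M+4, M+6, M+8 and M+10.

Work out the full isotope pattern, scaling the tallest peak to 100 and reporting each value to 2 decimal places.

Rhenium pattern (n=3): 0.05231362 : 0.26268713 : 0.43968487 : 0.24531438
Element Dz pattern (n=2): 0.02572816 : 0.26934368 : 0.70492816
Convolve the two distributions (both contribute in 2-u steps):
  M: 0.05231362×0.02572816 = 0.001346
  M+2: 0.05231362×0.26934368 + 0.26268713×0.02572816 = 0.020849
  M+4: 0.05231362×0.70492816 + 0.26268713×0.26934368 + 0.43968487×0.02572816 = 0.118943
  M+6: 0.26268713×0.70492816 + 0.43968487×0.26934368 + 0.24531438×0.02572816 = 0.309913
  M+8: 0.43968487×0.70492816 + 0.24531438×0.26934368 = 0.376020
  M+10: 0.24531438×0.70492816 = 0.172929
Scale to base peak (0.376020) = 100: 0.36 : 5.54 : 31.63 : 82.42 : 100.00 : 45.99

0.36 : 5.54 : 31.63 : 82.42 : 100.00 : 45.99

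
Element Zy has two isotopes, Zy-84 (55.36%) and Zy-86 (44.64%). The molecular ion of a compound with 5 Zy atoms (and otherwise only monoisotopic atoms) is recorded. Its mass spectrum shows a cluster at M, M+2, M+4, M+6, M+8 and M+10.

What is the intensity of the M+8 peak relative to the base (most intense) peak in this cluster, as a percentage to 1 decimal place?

32.5%

(0.5536 + 0.4464)^5 gives M 0.0520, M+2 0.2096, M+4 0.3381, M+6 0.2726, M+8 0.1099, M+10 0.0177; the largest is M+4.
P(M+4) = C(5,2) × 0.5536^3 × 0.4464^2 = 10 × 0.16966343 × 0.19927296 = 0.338093 (base)
P(M+8) = C(5,4) × 0.5536^1 × 0.4464^4 = 5 × 0.5536 × 0.03970971 = 0.109916
Relative intensity = 0.109916 / 0.338093 × 100 = 32.5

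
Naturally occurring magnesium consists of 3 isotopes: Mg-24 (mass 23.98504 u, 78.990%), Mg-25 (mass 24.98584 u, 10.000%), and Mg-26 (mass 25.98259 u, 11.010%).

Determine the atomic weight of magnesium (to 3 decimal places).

24.305 u

Average mass = Σ (abundance × isotope mass) = 0.78990 × 23.98504 + 0.10000 × 24.98584 + 0.11010 × 25.98259
= 18.945783 + 2.498584 + 2.860683 = 24.305050 u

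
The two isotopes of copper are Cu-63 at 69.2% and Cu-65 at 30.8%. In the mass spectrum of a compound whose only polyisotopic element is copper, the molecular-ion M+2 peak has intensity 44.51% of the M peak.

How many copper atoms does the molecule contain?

1

With n Cu atoms, P(M+2)/P(M) = C(n,1)·p^(n−1)q / p^n = n·q/p = n · 0.308/0.692.
n = 0.4451 × 0.692/0.308 = 1.00 ≈ 1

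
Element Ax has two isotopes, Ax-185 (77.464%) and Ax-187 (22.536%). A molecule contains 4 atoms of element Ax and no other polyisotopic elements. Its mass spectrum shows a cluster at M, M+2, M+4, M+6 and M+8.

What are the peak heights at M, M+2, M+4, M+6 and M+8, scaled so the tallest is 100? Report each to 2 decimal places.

85.93 : 100.00 : 43.64 : 8.46 : 0.62

Expanding (0.77464 + 0.22536)^4:
P(M) = 0.77464^4 = 0.360081
P(M+2) = 4 × 0.77464^3 × 0.22536^1 = 0.419022
P(M+4) = 6 × 0.77464^2 × 0.22536^2 = 0.182854
P(M+6) = 4 × 0.77464^1 × 0.22536^3 = 0.035464
P(M+8) = 0.22536^4 = 0.002579
The M+2 peak is largest (0.419022); scaling to 100 gives 85.93 : 100.00 : 43.64 : 8.46 : 0.62.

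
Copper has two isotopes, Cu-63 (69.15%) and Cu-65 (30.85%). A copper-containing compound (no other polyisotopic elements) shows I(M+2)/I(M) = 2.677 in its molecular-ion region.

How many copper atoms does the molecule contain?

6

With n Cu atoms, P(M+2)/P(M) = C(n,1)·p^(n−1)q / p^n = n·q/p = n · 0.3085/0.6915.
n = 2.677 × 0.6915/0.3085 = 6.00 ≈ 6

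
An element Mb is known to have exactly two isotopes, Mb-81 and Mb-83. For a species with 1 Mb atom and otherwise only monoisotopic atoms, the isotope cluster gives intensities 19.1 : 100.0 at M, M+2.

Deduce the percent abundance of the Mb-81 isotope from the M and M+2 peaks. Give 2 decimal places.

Let p = fractional abundance of Mb-81. I(M+2)/I(M) = [C(1,1)·p^0·(1−p)] / p^1 = 1·(1−p)/p = 100.0/19.1 = 5.2356
(1−p)/p = 5.2356/1 = 5.2356  ⇒  p = 1/(1 + 5.2356) = 0.1604
Mb-81: 16.04%, Mb-83: 83.96%.

16.04%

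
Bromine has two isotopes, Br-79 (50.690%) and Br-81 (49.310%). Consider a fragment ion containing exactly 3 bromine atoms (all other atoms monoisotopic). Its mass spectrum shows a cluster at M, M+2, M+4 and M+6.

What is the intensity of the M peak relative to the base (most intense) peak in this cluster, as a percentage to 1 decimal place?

34.3%

Binomial terms of (0.50690 + 0.49310)^3: M 0.1302, M+2 0.3801, M+4 0.3698, M+6 0.1199 → M+2 is the base peak.
P(M+2) = C(3,1) × 0.50690^2 × 0.49310^1 = 3 × 0.25694761 × 0.4931 = 0.380103 (base)
P(M) = C(3,0) × 0.50690^3 × 0.49310^0 = 1 × 0.13024674 × 1.0000 = 0.130247
Relative intensity = 0.130247 / 0.380103 × 100 = 34.3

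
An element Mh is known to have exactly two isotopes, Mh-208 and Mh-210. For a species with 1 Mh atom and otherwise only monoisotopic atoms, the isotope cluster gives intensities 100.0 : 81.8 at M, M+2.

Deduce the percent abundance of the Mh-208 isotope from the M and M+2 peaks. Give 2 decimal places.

55.01%

If p is the fraction of Mh that is Mh-208, then I(M+2)/I(M) = [C(1,1)·p^0·(1−p)] / p^1 = 1·(1−p)/p = 81.8/100.0 = 0.8180
(1−p)/p = 0.8180/1 = 0.8180  ⇒  p = 1/(1 + 0.8180) = 0.5501
Mh-208: 55.01%, Mh-210: 44.99%.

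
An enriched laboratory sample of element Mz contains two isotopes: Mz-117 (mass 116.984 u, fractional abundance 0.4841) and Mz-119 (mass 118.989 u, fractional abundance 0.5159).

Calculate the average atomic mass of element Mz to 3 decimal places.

118.018 u

Ar = Σ fᵢ·mᵢ = 0.4841 × 116.984 + 0.5159 × 118.989
= 56.6320 + 61.3864 = 118.0184 u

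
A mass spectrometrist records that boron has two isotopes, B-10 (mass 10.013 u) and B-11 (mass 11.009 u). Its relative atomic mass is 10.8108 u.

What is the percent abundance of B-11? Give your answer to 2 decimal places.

Let x be the fractional abundance of B-10; then B-11 has abundance 1 − x.
10.013·x + 11.009·(1 − x) = 10.8108
(10.013 − 11.009)·x = 10.8108 − 11.009
x = -0.1982 / -0.996 = 0.19900 → 19.90% B-10, 80.10% B-11.

80.10%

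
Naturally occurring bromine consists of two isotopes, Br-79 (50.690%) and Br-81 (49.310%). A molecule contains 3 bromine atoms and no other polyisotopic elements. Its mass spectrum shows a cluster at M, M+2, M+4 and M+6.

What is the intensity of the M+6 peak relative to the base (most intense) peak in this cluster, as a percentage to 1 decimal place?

Binomial terms of (0.50690 + 0.49310)^3: M 0.1302, M+2 0.3801, M+4 0.3698, M+6 0.1199 → M+2 is the base peak.
P(M+2) = C(3,1) × 0.50690^2 × 0.49310^1 = 3 × 0.25694761 × 0.4931 = 0.380103 (base)
P(M+6) = C(3,3) × 0.50690^0 × 0.49310^3 = 1 × 1.0000 × 0.11989609 = 0.119896
Relative intensity = 0.119896 / 0.380103 × 100 = 31.5

31.5%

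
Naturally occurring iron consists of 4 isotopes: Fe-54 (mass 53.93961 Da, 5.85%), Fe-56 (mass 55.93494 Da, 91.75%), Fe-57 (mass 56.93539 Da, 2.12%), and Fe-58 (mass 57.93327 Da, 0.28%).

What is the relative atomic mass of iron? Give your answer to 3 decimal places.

Average mass = Σ (abundance × isotope mass) = 0.0585 × 53.93961 + 0.9175 × 55.93494 + 0.0212 × 56.93539 + 0.0028 × 57.93327
= 3.155467 + 51.320307 + 1.207030 + 0.162213 = 55.845017 Da

55.845 Da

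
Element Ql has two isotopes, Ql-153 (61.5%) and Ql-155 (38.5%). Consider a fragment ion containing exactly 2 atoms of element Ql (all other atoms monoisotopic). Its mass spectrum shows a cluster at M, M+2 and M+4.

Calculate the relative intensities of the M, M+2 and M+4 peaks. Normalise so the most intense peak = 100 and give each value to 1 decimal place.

The 2 Ql atoms are independent, so intensities follow the terms of (0.615 + 0.385)^2.
P(M) = 0.615^2 = 0.378225
P(M+2) = 2 × 0.615^1 × 0.385^1 = 0.473550
P(M+4) = 0.385^2 = 0.148225
The M+2 peak is largest (0.473550); scaling to 100 gives 79.9 : 100.0 : 31.3.

79.9 : 100.0 : 31.3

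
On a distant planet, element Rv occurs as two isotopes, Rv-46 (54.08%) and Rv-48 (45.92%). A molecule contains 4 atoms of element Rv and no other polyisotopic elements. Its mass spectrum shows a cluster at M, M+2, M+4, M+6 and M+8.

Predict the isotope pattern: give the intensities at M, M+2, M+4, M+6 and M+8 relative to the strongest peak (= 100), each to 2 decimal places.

Expanding (0.5408 + 0.4592)^4:
P(M) = 0.5408^4 = 0.085536
P(M+2) = 4 × 0.5408^3 × 0.4592^1 = 0.290517
P(M+4) = 6 × 0.5408^2 × 0.4592^2 = 0.370023
P(M+6) = 4 × 0.5408^1 × 0.4592^3 = 0.209461
P(M+8) = 0.4592^4 = 0.044464
The M+4 peak is largest (0.370023); scaling to 100 gives 23.12 : 78.51 : 100.00 : 56.61 : 12.02.

23.12 : 78.51 : 100.00 : 56.61 : 12.02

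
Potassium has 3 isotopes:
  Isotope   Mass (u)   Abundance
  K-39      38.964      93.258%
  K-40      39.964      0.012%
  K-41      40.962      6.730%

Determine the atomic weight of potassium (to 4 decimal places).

39.0986 u

Average mass = Σ (abundance × isotope mass) = 0.93258 × 38.964 + 0.00012 × 39.964 + 0.06730 × 40.962
= 36.33705 + 0.00480 + 2.75674 = 39.09859 u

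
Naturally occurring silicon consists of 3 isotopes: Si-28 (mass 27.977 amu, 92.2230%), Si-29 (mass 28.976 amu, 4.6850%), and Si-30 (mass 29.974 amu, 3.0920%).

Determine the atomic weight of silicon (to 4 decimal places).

Average mass = Σ (abundance × isotope mass) = 0.922230 × 27.977 + 0.046850 × 28.976 + 0.030920 × 29.974
= 25.80123 + 1.35753 + 0.92680 = 28.08556 amu

28.0856 amu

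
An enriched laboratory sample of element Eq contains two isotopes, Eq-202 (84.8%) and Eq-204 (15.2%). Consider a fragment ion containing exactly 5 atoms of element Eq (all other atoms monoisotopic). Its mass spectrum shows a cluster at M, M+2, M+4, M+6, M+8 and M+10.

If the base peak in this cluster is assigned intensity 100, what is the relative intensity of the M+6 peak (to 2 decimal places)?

(0.848 + 0.152)^5 gives M 0.4385, M+2 0.3930, M+4 0.1409, M+6 0.0253, M+8 0.0023, M+10 0.0001; the largest is M.
P(M) = C(5,0) × 0.848^5 × 0.152^0 = 1 × 0.43850976 × 1.0000 = 0.438510 (base)
P(M+6) = C(5,3) × 0.848^2 × 0.152^3 = 10 × 0.719104 × 0.00351181 = 0.025254
Relative intensity = 0.025254 / 0.438510 × 100 = 5.76

5.76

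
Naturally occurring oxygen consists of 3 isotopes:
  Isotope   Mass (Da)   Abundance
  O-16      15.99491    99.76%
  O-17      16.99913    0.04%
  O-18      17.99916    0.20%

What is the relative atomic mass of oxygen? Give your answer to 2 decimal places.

Weight each isotope mass by its fractional abundance: 0.9976 × 15.99491 + 0.0004 × 16.99913 + 0.0020 × 17.99916
= 15.956522 + 0.006800 + 0.035998 = 15.999320 Da

16.00 Da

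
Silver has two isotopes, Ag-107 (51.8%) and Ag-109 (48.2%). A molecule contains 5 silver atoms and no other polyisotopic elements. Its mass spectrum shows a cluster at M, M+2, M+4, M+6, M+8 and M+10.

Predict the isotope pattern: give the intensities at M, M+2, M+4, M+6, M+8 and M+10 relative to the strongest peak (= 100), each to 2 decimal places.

The 5 Ag atoms are independent, so intensities follow the terms of (0.518 + 0.482)^5.
P(M) = 0.518^5 = 0.037295
P(M+2) = 5 × 0.518^4 × 0.482^1 = 0.173515
P(M+4) = 10 × 0.518^3 × 0.482^2 = 0.322911
P(M+6) = 10 × 0.518^2 × 0.482^3 = 0.300470
P(M+8) = 5 × 0.518^1 × 0.482^4 = 0.139794
P(M+10) = 0.482^5 = 0.026016
The M+4 peak is largest (0.322911); scaling to 100 gives 11.55 : 53.73 : 100.00 : 93.05 : 43.29 : 8.06.

11.55 : 53.73 : 100.00 : 93.05 : 43.29 : 8.06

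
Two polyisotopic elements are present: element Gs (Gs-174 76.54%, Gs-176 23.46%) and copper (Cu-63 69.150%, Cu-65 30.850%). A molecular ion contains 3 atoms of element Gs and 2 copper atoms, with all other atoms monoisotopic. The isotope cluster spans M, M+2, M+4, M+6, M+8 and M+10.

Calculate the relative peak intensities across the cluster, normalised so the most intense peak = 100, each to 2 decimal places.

55.19 : 100.00 : 71.83 : 25.57 : 4.51 : 0.32

Element Gs pattern (n=3): 0.44839976 : 0.41231219 : 0.12637633 : 0.01291172
Copper pattern (n=2): 0.47817225 : 0.4266555 : 0.09517225
Convolve the two distributions (both contribute in 2-u steps):
  M: 0.44839976×0.47817225 = 0.214412
  M+2: 0.44839976×0.4266555 + 0.41231219×0.47817225 = 0.388468
  M+4: 0.44839976×0.09517225 + 0.41231219×0.4266555 + 0.12637633×0.47817225 = 0.279020
  M+6: 0.41231219×0.09517225 + 0.12637633×0.4266555 + 0.01291172×0.47817225 = 0.099334
  M+8: 0.12637633×0.09517225 + 0.01291172×0.4266555 = 0.017536
  M+10: 0.01291172×0.09517225 = 0.001229
Scale to base peak (0.388468) = 100: 55.19 : 100.00 : 71.83 : 25.57 : 4.51 : 0.32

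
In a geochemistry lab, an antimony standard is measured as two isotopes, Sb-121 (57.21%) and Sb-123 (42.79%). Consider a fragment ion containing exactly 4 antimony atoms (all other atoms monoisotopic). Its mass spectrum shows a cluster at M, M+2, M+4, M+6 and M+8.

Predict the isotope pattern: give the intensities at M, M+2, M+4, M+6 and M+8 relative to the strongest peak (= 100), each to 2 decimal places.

29.79 : 89.13 : 100.00 : 49.86 : 9.32

The 4 Sb atoms are independent, so intensities follow the terms of (0.5721 + 0.4279)^4.
P(M) = 0.5721^4 = 0.107124
P(M+2) = 4 × 0.5721^3 × 0.4279^1 = 0.320493
P(M+4) = 6 × 0.5721^2 × 0.4279^2 = 0.359567
P(M+6) = 4 × 0.5721^1 × 0.4279^3 = 0.179291
P(M+8) = 0.4279^4 = 0.033525
The M+4 peak is largest (0.359567); scaling to 100 gives 29.79 : 89.13 : 100.00 : 49.86 : 9.32.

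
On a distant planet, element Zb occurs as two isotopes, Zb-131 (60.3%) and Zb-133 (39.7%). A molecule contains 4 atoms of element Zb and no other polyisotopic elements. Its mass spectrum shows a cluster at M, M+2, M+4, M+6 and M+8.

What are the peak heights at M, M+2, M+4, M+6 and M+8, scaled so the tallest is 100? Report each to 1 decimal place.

38.0 : 100.0 : 98.8 : 43.3 : 7.1

Expanding (0.603 + 0.397)^4:
P(M) = 0.603^4 = 0.132212
P(M+2) = 4 × 0.603^3 × 0.397^1 = 0.348179
P(M+4) = 6 × 0.603^2 × 0.397^2 = 0.343848
P(M+6) = 4 × 0.603^1 × 0.397^3 = 0.150921
P(M+8) = 0.397^4 = 0.024841
The M+2 peak is largest (0.348179); scaling to 100 gives 38.0 : 100.0 : 98.8 : 43.3 : 7.1.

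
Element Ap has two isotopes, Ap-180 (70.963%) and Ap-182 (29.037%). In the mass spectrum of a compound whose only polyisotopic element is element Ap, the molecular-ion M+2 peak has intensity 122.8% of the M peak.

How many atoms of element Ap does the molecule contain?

3

For n independent Ap atoms, I(M+2)/I(M) = n · (abundance Ap-182) / (abundance Ap-180) = n · 0.29037/0.70963.
n = 1.228 × 0.70963/0.29037 = 3.00 ≈ 3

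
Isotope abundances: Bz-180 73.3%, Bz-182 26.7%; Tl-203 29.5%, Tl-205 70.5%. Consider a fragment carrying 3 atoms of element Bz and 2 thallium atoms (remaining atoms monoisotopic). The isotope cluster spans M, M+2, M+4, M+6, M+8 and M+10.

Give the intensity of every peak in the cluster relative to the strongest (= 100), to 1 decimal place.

Element Bz pattern (n=3): 0.39383284 : 0.43036849 : 0.15676451 : 0.01903416
Thallium pattern (n=2): 0.087025 : 0.41595 : 0.497025
Convolve the two distributions (both contribute in 2-u steps):
  M: 0.39383284×0.087025 = 0.034273
  M+2: 0.39383284×0.41595 + 0.43036849×0.087025 = 0.201268
  M+4: 0.39383284×0.497025 + 0.43036849×0.41595 + 0.15676451×0.087025 = 0.388399
  M+6: 0.43036849×0.497025 + 0.15676451×0.41595 + 0.01903416×0.087025 = 0.280767
  M+8: 0.15676451×0.497025 + 0.01903416×0.41595 = 0.085833
  M+10: 0.01903416×0.497025 = 0.009460
Scale to base peak (0.388399) = 100: 8.8 : 51.8 : 100.0 : 72.3 : 22.1 : 2.4

8.8 : 51.8 : 100.0 : 72.3 : 22.1 : 2.4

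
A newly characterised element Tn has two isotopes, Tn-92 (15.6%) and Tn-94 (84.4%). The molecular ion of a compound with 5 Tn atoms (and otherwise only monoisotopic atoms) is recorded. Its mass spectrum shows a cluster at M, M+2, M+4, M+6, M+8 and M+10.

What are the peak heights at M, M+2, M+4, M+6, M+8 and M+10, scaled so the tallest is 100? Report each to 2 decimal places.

Expanding (0.156 + 0.844)^5:
P(M) = 0.156^5 = 0.000092
P(M+2) = 5 × 0.156^4 × 0.844^1 = 0.002499
P(M+4) = 10 × 0.156^3 × 0.844^2 = 0.027043
P(M+6) = 10 × 0.156^2 × 0.844^3 = 0.146311
P(M+8) = 5 × 0.156^1 × 0.844^4 = 0.395790
P(M+10) = 0.844^5 = 0.428265
The M+10 peak is largest (0.428265); scaling to 100 gives 0.02 : 0.58 : 6.31 : 34.16 : 92.42 : 100.00.

0.02 : 0.58 : 6.31 : 34.16 : 92.42 : 100.00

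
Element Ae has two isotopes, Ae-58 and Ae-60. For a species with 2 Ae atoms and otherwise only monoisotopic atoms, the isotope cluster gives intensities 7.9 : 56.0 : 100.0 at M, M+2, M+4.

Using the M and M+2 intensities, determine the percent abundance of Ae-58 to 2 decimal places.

22.01%

If p is the fraction of Ae that is Ae-58, then I(M+2)/I(M) = [C(2,1)·p^1·(1−p)] / p^2 = 2·(1−p)/p = 56.0/7.9 = 7.0886
(1−p)/p = 7.0886/2 = 3.5443  ⇒  p = 1/(1 + 3.5443) = 0.2201
Ae-58: 22.01%, Ae-60: 77.99%.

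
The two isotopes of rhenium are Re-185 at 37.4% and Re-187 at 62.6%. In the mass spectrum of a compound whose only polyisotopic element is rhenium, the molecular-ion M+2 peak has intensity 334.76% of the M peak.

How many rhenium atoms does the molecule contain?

For n independent Re atoms, I(M+2)/I(M) = n · (abundance Re-187) / (abundance Re-185) = n · 0.626/0.374.
n = 3.3476 × 0.374/0.626 = 2.00 ≈ 2

2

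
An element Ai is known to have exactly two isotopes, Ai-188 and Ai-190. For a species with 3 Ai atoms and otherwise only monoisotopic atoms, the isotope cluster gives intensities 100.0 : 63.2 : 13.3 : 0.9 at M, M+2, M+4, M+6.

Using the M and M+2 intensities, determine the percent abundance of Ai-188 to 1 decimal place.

82.6%

Let p = fractional abundance of Ai-188. I(M+2)/I(M) = [C(3,1)·p^2·(1−p)] / p^3 = 3·(1−p)/p = 63.2/100.0 = 0.6320
(1−p)/p = 0.6320/3 = 0.2107  ⇒  p = 1/(1 + 0.2107) = 0.8260
Ai-188: 82.6%, Ai-190: 17.4%.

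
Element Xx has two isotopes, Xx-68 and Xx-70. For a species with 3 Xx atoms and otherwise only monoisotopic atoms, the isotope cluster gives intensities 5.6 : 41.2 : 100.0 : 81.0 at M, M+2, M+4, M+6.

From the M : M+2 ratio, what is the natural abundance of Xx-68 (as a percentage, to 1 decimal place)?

29.0%

Let p = fractional abundance of Xx-68. I(M+2)/I(M) = [C(3,1)·p^2·(1−p)] / p^3 = 3·(1−p)/p = 41.2/5.6 = 7.3571
(1−p)/p = 7.3571/3 = 2.4524  ⇒  p = 1/(1 + 2.4524) = 0.2897
Xx-68: 29.0%, Xx-70: 71.0%.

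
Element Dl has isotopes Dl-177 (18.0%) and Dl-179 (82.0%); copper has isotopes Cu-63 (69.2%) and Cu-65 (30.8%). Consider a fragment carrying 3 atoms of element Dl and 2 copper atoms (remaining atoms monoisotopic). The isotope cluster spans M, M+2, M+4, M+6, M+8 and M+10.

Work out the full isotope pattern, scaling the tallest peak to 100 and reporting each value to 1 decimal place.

Element Dl pattern (n=3): 0.005832 : 0.079704 : 0.363096 : 0.551368
Copper pattern (n=2): 0.478864 : 0.426272 : 0.094864
Convolve the two distributions (both contribute in 2-u steps):
  M: 0.005832×0.478864 = 0.002793
  M+2: 0.005832×0.426272 + 0.079704×0.478864 = 0.040653
  M+4: 0.005832×0.094864 + 0.079704×0.426272 + 0.363096×0.478864 = 0.208402
  M+6: 0.079704×0.094864 + 0.363096×0.426272 + 0.551368×0.478864 = 0.426369
  M+8: 0.363096×0.094864 + 0.551368×0.426272 = 0.269477
  M+10: 0.551368×0.094864 = 0.052305
Scale to base peak (0.426369) = 100: 0.7 : 9.5 : 48.9 : 100.0 : 63.2 : 12.3

0.7 : 9.5 : 48.9 : 100.0 : 63.2 : 12.3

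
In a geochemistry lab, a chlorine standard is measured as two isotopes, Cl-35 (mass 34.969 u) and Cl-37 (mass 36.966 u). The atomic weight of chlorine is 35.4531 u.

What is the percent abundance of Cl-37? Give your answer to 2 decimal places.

Writing the weighted mean with unknown fraction x of Cl-35:
34.969·x + 36.966·(1 − x) = 35.4531
(34.969 − 36.966)·x = 35.4531 − 36.966
x = -1.5129 / -1.997 = 0.75759 → 75.76% Cl-35, 24.24% Cl-37.

24.24%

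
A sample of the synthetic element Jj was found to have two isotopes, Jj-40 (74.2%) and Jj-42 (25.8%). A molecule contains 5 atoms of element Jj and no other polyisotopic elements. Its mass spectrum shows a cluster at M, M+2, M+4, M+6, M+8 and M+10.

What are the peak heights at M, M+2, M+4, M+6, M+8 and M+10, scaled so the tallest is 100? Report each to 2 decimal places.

Each Jj atom is independently Jj-40 (p = 0.742) or Jj-42 (q = 0.258); the cluster is the binomial expansion (p + q)^5.
P(M) = 0.742^5 = 0.224916
P(M+2) = 5 × 0.742^4 × 0.258^1 = 0.391026
P(M+4) = 10 × 0.742^3 × 0.258^2 = 0.271926
P(M+6) = 10 × 0.742^2 × 0.258^3 = 0.094551
P(M+8) = 5 × 0.742^1 × 0.258^4 = 0.016438
P(M+10) = 0.258^5 = 0.001143
The M+2 peak is largest (0.391026); scaling to 100 gives 57.52 : 100.00 : 69.54 : 24.18 : 4.20 : 0.29.

57.52 : 100.00 : 69.54 : 24.18 : 4.20 : 0.29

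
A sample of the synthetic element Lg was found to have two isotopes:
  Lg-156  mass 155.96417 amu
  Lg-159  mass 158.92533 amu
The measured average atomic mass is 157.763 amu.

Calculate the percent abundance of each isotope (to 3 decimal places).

Let x be the fractional abundance of Lg-156; then Lg-159 has abundance 1 − x.
155.96417·x + 158.92533·(1 − x) = 157.763
(155.96417 − 158.92533)·x = 157.763 − 158.92533
x = -1.16233 / -2.96116 = 0.39253 → 39.253% Lg-156, 60.747% Lg-159.

Lg-156: 39.253%, Lg-159: 60.747%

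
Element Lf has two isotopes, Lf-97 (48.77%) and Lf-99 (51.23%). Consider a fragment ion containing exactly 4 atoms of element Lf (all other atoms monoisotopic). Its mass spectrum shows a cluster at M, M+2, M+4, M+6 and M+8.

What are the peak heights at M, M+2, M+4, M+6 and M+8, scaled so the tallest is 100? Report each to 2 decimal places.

Each Lf atom is independently Lf-97 (p = 0.4877) or Lf-99 (q = 0.5123); the cluster is the binomial expansion (p + q)^4.
P(M) = 0.4877^4 = 0.056573
P(M+2) = 4 × 0.4877^3 × 0.5123^1 = 0.237707
P(M+4) = 6 × 0.4877^2 × 0.5123^2 = 0.374546
P(M+6) = 4 × 0.4877^1 × 0.5123^3 = 0.262292
P(M+8) = 0.5123^4 = 0.068881
The M+4 peak is largest (0.374546); scaling to 100 gives 15.10 : 63.47 : 100.00 : 70.03 : 18.39.

15.10 : 63.47 : 100.00 : 70.03 : 18.39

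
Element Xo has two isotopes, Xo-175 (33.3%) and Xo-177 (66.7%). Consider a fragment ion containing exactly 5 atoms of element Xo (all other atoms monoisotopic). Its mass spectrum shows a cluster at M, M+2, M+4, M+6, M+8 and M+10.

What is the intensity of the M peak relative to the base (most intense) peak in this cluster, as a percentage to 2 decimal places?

1.24%

Term probabilities: M 0.0041, M+2 0.0410, M+4 0.1643, M+6 0.3291, M+8 0.3295, M+10 0.1320. Base peak = M+8.
P(M+8) = C(5,4) × 0.333^1 × 0.667^4 = 5 × 0.3330 × 0.19792622 = 0.329547 (base)
P(M) = C(5,0) × 0.333^5 × 0.667^0 = 1 × 0.00409469 × 1.0000 = 0.004095
Relative intensity = 0.004095 / 0.329547 × 100 = 1.24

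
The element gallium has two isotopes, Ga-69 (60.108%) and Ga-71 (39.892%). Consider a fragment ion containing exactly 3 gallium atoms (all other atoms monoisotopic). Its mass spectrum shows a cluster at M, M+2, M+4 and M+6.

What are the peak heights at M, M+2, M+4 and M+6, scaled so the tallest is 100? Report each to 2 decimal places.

The 3 Ga atoms are independent, so intensities follow the terms of (0.60108 + 0.39892)^3.
P(M) = 0.60108^3 = 0.217169
P(M+2) = 3 × 0.60108^2 × 0.39892^1 = 0.432386
P(M+4) = 3 × 0.60108^1 × 0.39892^2 = 0.286963
P(M+6) = 0.39892^3 = 0.063483
The M+2 peak is largest (0.432386); scaling to 100 gives 50.23 : 100.00 : 66.37 : 14.68.

50.23 : 100.00 : 66.37 : 14.68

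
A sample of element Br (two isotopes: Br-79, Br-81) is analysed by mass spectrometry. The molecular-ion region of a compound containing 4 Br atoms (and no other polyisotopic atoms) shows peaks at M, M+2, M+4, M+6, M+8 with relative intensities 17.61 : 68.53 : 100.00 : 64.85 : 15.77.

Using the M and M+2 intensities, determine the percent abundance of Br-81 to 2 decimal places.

49.31%

Let p = fractional abundance of Br-79. I(M+2)/I(M) = [C(4,1)·p^3·(1−p)] / p^4 = 4·(1−p)/p = 68.53/17.61 = 3.8915
(1−p)/p = 3.8915/4 = 0.9729  ⇒  p = 1/(1 + 0.9729) = 0.5069
Br-79: 50.69%, Br-81: 49.31%.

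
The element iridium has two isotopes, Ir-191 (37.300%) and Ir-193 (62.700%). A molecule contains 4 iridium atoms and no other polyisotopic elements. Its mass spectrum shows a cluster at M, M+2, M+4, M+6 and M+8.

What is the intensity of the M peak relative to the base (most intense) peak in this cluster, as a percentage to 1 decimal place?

5.3%

Binomial terms of (0.37300 + 0.62700)^4: M 0.0194, M+2 0.1302, M+4 0.3282, M+6 0.3678, M+8 0.1546 → M+6 is the base peak.
P(M+6) = C(4,3) × 0.37300^1 × 0.62700^3 = 4 × 0.3730 × 0.24649188 = 0.367766 (base)
P(M) = C(4,0) × 0.37300^4 × 0.62700^0 = 1 × 0.01935688 × 1.0000 = 0.019357
Relative intensity = 0.019357 / 0.367766 × 100 = 5.3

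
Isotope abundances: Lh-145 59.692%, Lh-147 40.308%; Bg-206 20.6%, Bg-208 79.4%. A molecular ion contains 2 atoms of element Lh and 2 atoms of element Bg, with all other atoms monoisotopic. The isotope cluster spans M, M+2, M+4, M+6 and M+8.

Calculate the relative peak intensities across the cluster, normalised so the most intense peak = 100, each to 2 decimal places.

Element Lh pattern (n=2): 0.35631349 : 0.48121303 : 0.16247349
Element Bg pattern (n=2): 0.042436 : 0.327128 : 0.630436
Convolve the two distributions (both contribute in 2-u steps):
  M: 0.35631349×0.042436 = 0.015121
  M+2: 0.35631349×0.327128 + 0.48121303×0.042436 = 0.136981
  M+4: 0.35631349×0.630436 + 0.48121303×0.327128 + 0.16247349×0.042436 = 0.388946
  M+6: 0.48121303×0.630436 + 0.16247349×0.327128 = 0.356524
  M+8: 0.16247349×0.630436 = 0.102429
Scale to base peak (0.388946) = 100: 3.89 : 35.22 : 100.00 : 91.66 : 26.34

3.89 : 35.22 : 100.00 : 91.66 : 26.34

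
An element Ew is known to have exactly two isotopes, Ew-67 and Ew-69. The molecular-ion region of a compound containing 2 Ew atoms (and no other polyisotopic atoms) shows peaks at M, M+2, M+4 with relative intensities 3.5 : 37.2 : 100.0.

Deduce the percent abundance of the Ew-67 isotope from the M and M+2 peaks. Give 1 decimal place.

If p is the fraction of Ew that is Ew-67, then I(M+2)/I(M) = [C(2,1)·p^1·(1−p)] / p^2 = 2·(1−p)/p = 37.2/3.5 = 10.6286
(1−p)/p = 10.6286/2 = 5.3143  ⇒  p = 1/(1 + 5.3143) = 0.1584
Ew-67: 15.8%, Ew-69: 84.2%.

15.8%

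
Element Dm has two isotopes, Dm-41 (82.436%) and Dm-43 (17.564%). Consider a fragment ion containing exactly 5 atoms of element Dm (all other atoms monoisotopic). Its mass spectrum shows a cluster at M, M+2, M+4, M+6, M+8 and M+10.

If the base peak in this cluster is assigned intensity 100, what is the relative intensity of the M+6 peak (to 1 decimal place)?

9.1

(0.82436 + 0.17564)^5 gives M 0.3807, M+2 0.4056, M+4 0.1728, M+6 0.0368, M+8 0.0039, M+10 0.0002; the largest is M+2.
P(M+2) = C(5,1) × 0.82436^4 × 0.17564^1 = 5 × 0.46181458 × 0.17564 = 0.405566 (base)
P(M+6) = C(5,3) × 0.82436^2 × 0.17564^3 = 10 × 0.67956941 × 0.00541839 = 0.036822
Relative intensity = 0.036822 / 0.405566 × 100 = 9.1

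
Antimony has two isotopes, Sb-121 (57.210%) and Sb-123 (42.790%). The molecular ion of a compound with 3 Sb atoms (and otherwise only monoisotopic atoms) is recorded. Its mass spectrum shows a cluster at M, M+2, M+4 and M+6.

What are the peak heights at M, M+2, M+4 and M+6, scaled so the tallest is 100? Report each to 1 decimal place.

The 3 Sb atoms are independent, so intensities follow the terms of (0.57210 + 0.42790)^3.
P(M) = 0.57210^3 = 0.187247
P(M+2) = 3 × 0.57210^2 × 0.42790^1 = 0.420153
P(M+4) = 3 × 0.57210^1 × 0.42790^2 = 0.314252
P(M+6) = 0.42790^3 = 0.078348
The M+2 peak is largest (0.420153); scaling to 100 gives 44.6 : 100.0 : 74.8 : 18.6.

44.6 : 100.0 : 74.8 : 18.6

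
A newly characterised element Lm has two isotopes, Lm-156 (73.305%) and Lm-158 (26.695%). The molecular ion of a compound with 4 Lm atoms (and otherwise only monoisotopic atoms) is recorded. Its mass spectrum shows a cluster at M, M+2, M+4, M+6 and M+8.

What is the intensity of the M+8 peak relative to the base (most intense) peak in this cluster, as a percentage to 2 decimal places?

1.21%

(0.73305 + 0.26695)^4 gives M 0.2888, M+2 0.4206, M+4 0.2298, M+6 0.0558, M+8 0.0051; the largest is M+2.
P(M+2) = C(4,1) × 0.73305^3 × 0.26695^1 = 4 × 0.39391344 × 0.26695 = 0.420621 (base)
P(M+8) = C(4,4) × 0.73305^0 × 0.26695^4 = 1 × 1.0000 × 0.00507832 = 0.005078
Relative intensity = 0.005078 / 0.420621 × 100 = 1.21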